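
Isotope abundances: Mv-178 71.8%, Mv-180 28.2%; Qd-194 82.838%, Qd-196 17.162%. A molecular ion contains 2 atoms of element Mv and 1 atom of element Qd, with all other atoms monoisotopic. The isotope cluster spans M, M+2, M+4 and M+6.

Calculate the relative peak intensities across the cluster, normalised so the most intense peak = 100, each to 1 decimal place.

100.0 : 99.3 : 31.7 : 3.2

Element Mv pattern (n=2): 0.515524 : 0.404952 : 0.079524
Element Qd pattern (n=1): 0.82838 : 0.17162
Convolve the two distributions (both contribute in 2-u steps):
  M: 0.515524×0.82838 = 0.427050
  M+2: 0.515524×0.17162 + 0.404952×0.82838 = 0.423928
  M+4: 0.404952×0.17162 + 0.079524×0.82838 = 0.135374
  M+6: 0.079524×0.17162 = 0.013648
Scale to base peak (0.427050) = 100: 100.0 : 99.3 : 31.7 : 3.2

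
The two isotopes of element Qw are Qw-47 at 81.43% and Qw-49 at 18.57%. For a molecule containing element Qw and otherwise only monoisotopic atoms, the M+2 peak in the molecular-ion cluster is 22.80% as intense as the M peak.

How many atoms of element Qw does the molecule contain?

With n Qw atoms, P(M+2)/P(M) = C(n,1)·p^(n−1)q / p^n = n·q/p = n · 0.1857/0.8143.
n = 0.2280 × 0.8143/0.1857 = 1.00 ≈ 1

1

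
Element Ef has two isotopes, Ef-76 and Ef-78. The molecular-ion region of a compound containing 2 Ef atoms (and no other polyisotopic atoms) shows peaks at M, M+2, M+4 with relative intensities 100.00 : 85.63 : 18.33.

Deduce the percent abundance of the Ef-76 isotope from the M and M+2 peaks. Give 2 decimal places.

If p is the fraction of Ef that is Ef-76, then I(M+2)/I(M) = [C(2,1)·p^1·(1−p)] / p^2 = 2·(1−p)/p = 85.63/100.00 = 0.8563
(1−p)/p = 0.8563/2 = 0.4281  ⇒  p = 1/(1 + 0.4281) = 0.7002
Ef-76: 70.02%, Ef-78: 29.98%.

70.02%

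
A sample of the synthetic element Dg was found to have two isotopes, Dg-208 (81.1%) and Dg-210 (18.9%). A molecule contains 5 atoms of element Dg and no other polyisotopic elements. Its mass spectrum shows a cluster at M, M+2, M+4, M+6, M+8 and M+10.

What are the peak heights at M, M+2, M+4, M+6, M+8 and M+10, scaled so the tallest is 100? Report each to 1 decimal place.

85.8 : 100.0 : 46.6 : 10.9 : 1.3 : 0.1

Expanding (0.811 + 0.189)^5:
P(M) = 0.811^5 = 0.350836
P(M+2) = 5 × 0.811^4 × 0.189^1 = 0.408804
P(M+4) = 10 × 0.811^3 × 0.189^2 = 0.190540
P(M+6) = 10 × 0.811^2 × 0.189^3 = 0.044405
P(M+8) = 5 × 0.811^1 × 0.189^4 = 0.005174
P(M+10) = 0.189^5 = 0.000241
The M+2 peak is largest (0.408804); scaling to 100 gives 85.8 : 100.0 : 46.6 : 10.9 : 1.3 : 0.1.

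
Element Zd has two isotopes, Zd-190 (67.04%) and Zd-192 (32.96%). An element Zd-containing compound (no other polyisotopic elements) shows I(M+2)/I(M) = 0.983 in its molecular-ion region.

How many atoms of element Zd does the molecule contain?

2

With n Zd atoms, P(M+2)/P(M) = C(n,1)·p^(n−1)q / p^n = n·q/p = n · 0.3296/0.6704.
n = 0.983 × 0.6704/0.3296 = 2.00 ≈ 2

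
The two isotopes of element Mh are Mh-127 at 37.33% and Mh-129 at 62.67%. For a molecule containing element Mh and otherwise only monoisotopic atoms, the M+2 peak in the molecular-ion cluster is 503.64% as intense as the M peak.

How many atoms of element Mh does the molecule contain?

3

The M+2/M ratio from n Mh atoms is n · q/p = n · 0.6267/0.3733.
n = 5.0364 × 0.3733/0.6267 = 3.00 ≈ 3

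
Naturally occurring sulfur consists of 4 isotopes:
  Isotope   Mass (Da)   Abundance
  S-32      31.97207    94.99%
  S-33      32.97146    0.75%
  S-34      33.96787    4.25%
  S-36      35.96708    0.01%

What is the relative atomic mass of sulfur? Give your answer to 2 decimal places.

32.06 Da

Ar = Σ fᵢ·mᵢ = 0.9499 × 31.97207 + 0.0075 × 32.97146 + 0.0425 × 33.96787 + 0.0001 × 35.96708
= 30.370269 + 0.247286 + 1.443634 + 0.003597 = 32.064786 Da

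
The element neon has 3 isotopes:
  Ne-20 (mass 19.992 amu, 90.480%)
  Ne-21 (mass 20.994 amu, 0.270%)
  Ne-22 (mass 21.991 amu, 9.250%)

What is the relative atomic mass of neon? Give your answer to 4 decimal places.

20.1796 amu

The abundance-weighted mean is 0.90480 × 19.992 + 0.00270 × 20.994 + 0.09250 × 21.991
= 18.08876 + 0.05668 + 2.03417 = 20.17961 amu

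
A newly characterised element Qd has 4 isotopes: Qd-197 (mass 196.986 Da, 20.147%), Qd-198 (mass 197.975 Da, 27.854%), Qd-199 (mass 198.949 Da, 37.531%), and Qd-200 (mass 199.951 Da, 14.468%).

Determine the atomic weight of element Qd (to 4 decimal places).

198.4272 Da

Average mass = Σ (abundance × isotope mass) = 0.20147 × 196.986 + 0.27854 × 197.975 + 0.37531 × 198.949 + 0.14468 × 199.951
= 39.68677 + 55.14396 + 74.66755 + 28.92891 = 198.42719 Da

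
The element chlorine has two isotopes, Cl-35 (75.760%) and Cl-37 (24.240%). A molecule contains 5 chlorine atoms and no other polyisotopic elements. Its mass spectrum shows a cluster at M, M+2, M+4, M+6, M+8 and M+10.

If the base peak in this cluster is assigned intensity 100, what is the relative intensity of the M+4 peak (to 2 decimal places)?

Term probabilities: M 0.2496, M+2 0.3993, M+4 0.2555, M+6 0.0817, M+8 0.0131, M+10 0.0008. Base peak = M+2.
P(M+2) = C(5,1) × 0.75760^4 × 0.24240^1 = 5 × 0.32942751 × 0.2424 = 0.399266 (base)
P(M+4) = C(5,2) × 0.75760^3 × 0.24240^2 = 10 × 0.4348304 × 0.05875776 = 0.255497
Relative intensity = 0.255497 / 0.399266 × 100 = 63.99

63.99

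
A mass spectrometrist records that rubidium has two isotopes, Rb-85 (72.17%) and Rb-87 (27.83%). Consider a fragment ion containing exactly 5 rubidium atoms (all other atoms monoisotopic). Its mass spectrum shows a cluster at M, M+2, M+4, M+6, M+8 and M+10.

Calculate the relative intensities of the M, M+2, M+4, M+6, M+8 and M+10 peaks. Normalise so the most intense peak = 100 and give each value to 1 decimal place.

51.9 : 100.0 : 77.1 : 29.7 : 5.7 : 0.4

The 5 Rb atoms are independent, so intensities follow the terms of (0.7217 + 0.2783)^5.
P(M) = 0.7217^5 = 0.195787
P(M+2) = 5 × 0.7217^4 × 0.2783^1 = 0.377494
P(M+4) = 10 × 0.7217^3 × 0.2783^2 = 0.291136
P(M+6) = 10 × 0.7217^2 × 0.2783^3 = 0.112267
P(M+8) = 5 × 0.7217^1 × 0.2783^4 = 0.021646
P(M+10) = 0.2783^5 = 0.001669
The M+2 peak is largest (0.377494); scaling to 100 gives 51.9 : 100.0 : 77.1 : 29.7 : 5.7 : 0.4.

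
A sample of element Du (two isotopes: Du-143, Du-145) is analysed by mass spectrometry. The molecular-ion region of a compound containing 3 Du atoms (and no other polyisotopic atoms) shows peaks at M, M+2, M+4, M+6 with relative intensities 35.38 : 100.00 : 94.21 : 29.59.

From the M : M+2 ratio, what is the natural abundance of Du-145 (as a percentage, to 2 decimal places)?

Let p = fractional abundance of Du-143. I(M+2)/I(M) = [C(3,1)·p^2·(1−p)] / p^3 = 3·(1−p)/p = 100.00/35.38 = 2.8265
(1−p)/p = 2.8265/3 = 0.9422  ⇒  p = 1/(1 + 0.9422) = 0.5149
Du-143: 51.49%, Du-145: 48.51%.

48.51%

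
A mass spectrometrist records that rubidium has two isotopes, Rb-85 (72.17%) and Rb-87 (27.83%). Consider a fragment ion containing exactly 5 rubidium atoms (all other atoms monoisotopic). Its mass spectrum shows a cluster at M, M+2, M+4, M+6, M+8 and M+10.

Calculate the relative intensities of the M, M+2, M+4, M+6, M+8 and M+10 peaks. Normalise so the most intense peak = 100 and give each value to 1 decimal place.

The 5 Rb atoms are independent, so intensities follow the terms of (0.7217 + 0.2783)^5.
P(M) = 0.7217^5 = 0.195787
P(M+2) = 5 × 0.7217^4 × 0.2783^1 = 0.377494
P(M+4) = 10 × 0.7217^3 × 0.2783^2 = 0.291136
P(M+6) = 10 × 0.7217^2 × 0.2783^3 = 0.112267
P(M+8) = 5 × 0.7217^1 × 0.2783^4 = 0.021646
P(M+10) = 0.2783^5 = 0.001669
The M+2 peak is largest (0.377494); scaling to 100 gives 51.9 : 100.0 : 77.1 : 29.7 : 5.7 : 0.4.

51.9 : 100.0 : 77.1 : 29.7 : 5.7 : 0.4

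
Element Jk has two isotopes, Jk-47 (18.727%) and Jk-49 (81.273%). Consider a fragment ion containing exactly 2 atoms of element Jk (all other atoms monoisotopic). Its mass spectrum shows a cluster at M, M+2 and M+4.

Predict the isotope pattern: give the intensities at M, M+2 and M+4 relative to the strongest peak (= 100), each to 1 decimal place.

5.3 : 46.1 : 100.0

Expanding (0.18727 + 0.81273)^2:
P(M) = 0.18727^2 = 0.035070
P(M+2) = 2 × 0.18727^1 × 0.81273^1 = 0.304400
P(M+4) = 0.81273^2 = 0.660530
The M+4 peak is largest (0.660530); scaling to 100 gives 5.3 : 46.1 : 100.0.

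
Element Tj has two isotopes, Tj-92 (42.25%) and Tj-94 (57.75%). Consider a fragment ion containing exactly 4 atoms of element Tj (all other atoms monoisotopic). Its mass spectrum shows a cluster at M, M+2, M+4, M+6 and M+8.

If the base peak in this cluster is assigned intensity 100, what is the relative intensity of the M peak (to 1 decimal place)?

(0.4225 + 0.5775)^4 gives M 0.0319, M+2 0.1742, M+4 0.3572, M+6 0.3255, M+8 0.1112; the largest is M+4.
P(M+4) = C(4,2) × 0.4225^2 × 0.5775^2 = 6 × 0.17850625 × 0.33350625 = 0.357198 (base)
P(M) = C(4,0) × 0.4225^4 × 0.5775^0 = 1 × 0.03186448 × 1.0000 = 0.031864
Relative intensity = 0.031864 / 0.357198 × 100 = 8.9

8.9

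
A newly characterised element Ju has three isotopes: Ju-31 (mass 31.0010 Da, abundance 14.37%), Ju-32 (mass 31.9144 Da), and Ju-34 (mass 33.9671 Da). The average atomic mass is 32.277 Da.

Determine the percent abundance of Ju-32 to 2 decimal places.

The remaining 85.63% is split between Ju-32 (fraction x) and Ju-34 (fraction 0.8563 − x).
Substituting: 31.9144x + 33.9671(0.8563 − x) = 27.8221563
(31.9144 − 33.9671)x = -1.26387143  ⇒  x = 0.61571, y = 0.24059
Ju-32: 61.57%, Ju-34: 24.06%.

61.57%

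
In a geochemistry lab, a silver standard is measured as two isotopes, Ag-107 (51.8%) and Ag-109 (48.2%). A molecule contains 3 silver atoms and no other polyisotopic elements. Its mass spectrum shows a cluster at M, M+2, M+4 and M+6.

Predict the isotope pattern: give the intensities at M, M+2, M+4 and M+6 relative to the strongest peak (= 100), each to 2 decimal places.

Each Ag atom is independently Ag-107 (p = 0.518) or Ag-109 (q = 0.482); the cluster is the binomial expansion (p + q)^3.
P(M) = 0.518^3 = 0.138992
P(M+2) = 3 × 0.518^2 × 0.482^1 = 0.387997
P(M+4) = 3 × 0.518^1 × 0.482^2 = 0.361031
P(M+6) = 0.482^3 = 0.111980
The M+2 peak is largest (0.387997); scaling to 100 gives 35.82 : 100.00 : 93.05 : 28.86.

35.82 : 100.00 : 93.05 : 28.86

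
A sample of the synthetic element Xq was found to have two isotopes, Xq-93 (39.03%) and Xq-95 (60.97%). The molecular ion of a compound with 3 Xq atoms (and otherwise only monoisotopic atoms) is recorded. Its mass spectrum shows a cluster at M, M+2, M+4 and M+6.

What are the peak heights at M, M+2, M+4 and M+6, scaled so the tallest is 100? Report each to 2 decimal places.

Each Xq atom is independently Xq-93 (p = 0.3903) or Xq-95 (q = 0.6097); the cluster is the binomial expansion (p + q)^3.
P(M) = 0.3903^3 = 0.059456
P(M+2) = 3 × 0.3903^2 × 0.6097^1 = 0.278634
P(M+4) = 3 × 0.3903^1 × 0.6097^2 = 0.435263
P(M+6) = 0.6097^3 = 0.226646
The M+4 peak is largest (0.435263); scaling to 100 gives 13.66 : 64.02 : 100.00 : 52.07.

13.66 : 64.02 : 100.00 : 52.07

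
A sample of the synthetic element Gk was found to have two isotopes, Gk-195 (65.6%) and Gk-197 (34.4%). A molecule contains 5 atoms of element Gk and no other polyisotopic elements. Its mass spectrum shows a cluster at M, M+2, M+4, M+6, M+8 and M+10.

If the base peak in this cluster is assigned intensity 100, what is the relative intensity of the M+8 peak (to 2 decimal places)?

Term probabilities: M 0.1215, M+2 0.3185, M+4 0.3341, M+6 0.1752, M+8 0.0459, M+10 0.0048. Base peak = M+4.
P(M+4) = C(5,2) × 0.656^3 × 0.344^2 = 10 × 0.28230042 × 0.118336 = 0.334063 (base)
P(M+8) = C(5,4) × 0.656^1 × 0.344^4 = 5 × 0.6560 × 0.01400341 = 0.045931
Relative intensity = 0.045931 / 0.334063 × 100 = 13.75

13.75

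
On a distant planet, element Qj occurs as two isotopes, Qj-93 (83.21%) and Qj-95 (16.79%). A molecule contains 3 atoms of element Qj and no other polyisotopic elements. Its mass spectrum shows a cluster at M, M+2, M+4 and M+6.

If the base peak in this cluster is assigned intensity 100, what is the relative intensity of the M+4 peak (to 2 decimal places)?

12.21

Binomial terms of (0.8321 + 0.1679)^3: M 0.5761, M+2 0.3488, M+4 0.0704, M+6 0.0047 → M is the base peak.
P(M) = C(3,0) × 0.8321^3 × 0.1679^0 = 1 × 0.57613806 × 1.0000 = 0.576138 (base)
P(M+4) = C(3,2) × 0.8321^1 × 0.1679^2 = 3 × 0.8321 × 0.02819041 = 0.070372
Relative intensity = 0.070372 / 0.576138 × 100 = 12.21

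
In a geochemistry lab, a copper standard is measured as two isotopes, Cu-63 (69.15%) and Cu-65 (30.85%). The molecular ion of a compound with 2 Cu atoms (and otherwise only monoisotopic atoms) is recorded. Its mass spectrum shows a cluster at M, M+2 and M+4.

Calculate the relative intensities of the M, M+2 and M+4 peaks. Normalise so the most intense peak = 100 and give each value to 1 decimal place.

Expanding (0.6915 + 0.3085)^2:
P(M) = 0.6915^2 = 0.478172
P(M+2) = 2 × 0.6915^1 × 0.3085^1 = 0.426656
P(M+4) = 0.3085^2 = 0.095172
The M peak is largest (0.478172); scaling to 100 gives 100.0 : 89.2 : 19.9.

100.0 : 89.2 : 19.9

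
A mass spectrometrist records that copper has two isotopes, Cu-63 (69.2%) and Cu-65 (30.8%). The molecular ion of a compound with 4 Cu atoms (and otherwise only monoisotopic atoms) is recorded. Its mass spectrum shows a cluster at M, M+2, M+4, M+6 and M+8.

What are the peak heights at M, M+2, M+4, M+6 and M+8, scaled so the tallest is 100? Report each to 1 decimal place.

The 4 Cu atoms are independent, so intensities follow the terms of (0.692 + 0.308)^4.
P(M) = 0.692^4 = 0.229311
P(M+2) = 4 × 0.692^3 × 0.308^1 = 0.408253
P(M+4) = 6 × 0.692^2 × 0.308^2 = 0.272562
P(M+6) = 4 × 0.692^1 × 0.308^3 = 0.080876
P(M+8) = 0.308^4 = 0.008999
The M+2 peak is largest (0.408253); scaling to 100 gives 56.2 : 100.0 : 66.8 : 19.8 : 2.2.

56.2 : 100.0 : 66.8 : 19.8 : 2.2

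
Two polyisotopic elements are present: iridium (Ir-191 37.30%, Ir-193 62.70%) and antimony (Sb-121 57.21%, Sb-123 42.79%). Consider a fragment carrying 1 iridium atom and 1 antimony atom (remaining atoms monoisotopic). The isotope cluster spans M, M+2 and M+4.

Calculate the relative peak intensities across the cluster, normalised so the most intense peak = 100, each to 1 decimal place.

Iridium pattern (n=1): 0.3730 : 0.6270
Antimony pattern (n=1): 0.5721 : 0.4279
Convolve the two distributions (both contribute in 2-u steps):
  M: 0.3730×0.5721 = 0.213393
  M+2: 0.3730×0.4279 + 0.6270×0.5721 = 0.518313
  M+4: 0.6270×0.4279 = 0.268293
Scale to base peak (0.518313) = 100: 41.2 : 100.0 : 51.8

41.2 : 100.0 : 51.8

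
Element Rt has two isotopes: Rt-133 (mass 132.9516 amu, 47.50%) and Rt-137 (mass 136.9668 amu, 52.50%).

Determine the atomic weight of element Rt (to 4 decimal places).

135.0596 amu

Ar = Σ fᵢ·mᵢ = 0.4750 × 132.9516 + 0.5250 × 136.9668
= 63.15201 + 71.90757 = 135.05958 amu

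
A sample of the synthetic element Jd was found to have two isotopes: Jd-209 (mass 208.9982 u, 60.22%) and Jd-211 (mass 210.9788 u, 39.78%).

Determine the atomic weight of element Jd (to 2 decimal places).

209.79 u

Weight each isotope mass by its fractional abundance: 0.6022 × 208.9982 + 0.3978 × 210.9788
= 125.85872 + 83.92737 = 209.78609 u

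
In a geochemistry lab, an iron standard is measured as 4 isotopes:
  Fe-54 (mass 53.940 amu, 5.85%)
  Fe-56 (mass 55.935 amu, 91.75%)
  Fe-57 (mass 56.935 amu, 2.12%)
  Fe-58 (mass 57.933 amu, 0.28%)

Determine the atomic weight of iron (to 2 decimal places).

55.85 amu

Average mass = Σ (abundance × isotope mass) = 0.0585 × 53.940 + 0.9175 × 55.935 + 0.0212 × 56.935 + 0.0028 × 57.933
= 3.1555 + 51.3204 + 1.2070 + 0.1622 = 55.8451 amu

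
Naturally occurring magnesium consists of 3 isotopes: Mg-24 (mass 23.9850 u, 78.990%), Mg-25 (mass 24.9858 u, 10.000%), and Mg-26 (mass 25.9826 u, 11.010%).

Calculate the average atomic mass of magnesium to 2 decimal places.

24.31 u

Ar = Σ fᵢ·mᵢ = 0.78990 × 23.9850 + 0.10000 × 24.9858 + 0.11010 × 25.9826
= 18.94575 + 2.49858 + 2.86068 = 24.30501 u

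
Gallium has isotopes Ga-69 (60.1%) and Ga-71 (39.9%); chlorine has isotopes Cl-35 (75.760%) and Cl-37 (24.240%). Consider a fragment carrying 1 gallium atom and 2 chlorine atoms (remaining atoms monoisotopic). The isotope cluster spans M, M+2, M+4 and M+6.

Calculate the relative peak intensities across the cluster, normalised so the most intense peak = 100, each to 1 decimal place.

Gallium pattern (n=1): 0.6010 : 0.3990
Chlorine pattern (n=2): 0.57395776 : 0.36728448 : 0.05875776
Convolve the two distributions (both contribute in 2-u steps):
  M: 0.6010×0.57395776 = 0.344949
  M+2: 0.6010×0.36728448 + 0.3990×0.57395776 = 0.449747
  M+4: 0.6010×0.05875776 + 0.3990×0.36728448 = 0.181860
  M+6: 0.3990×0.05875776 = 0.023444
Scale to base peak (0.449747) = 100: 76.7 : 100.0 : 40.4 : 5.2

76.7 : 100.0 : 40.4 : 5.2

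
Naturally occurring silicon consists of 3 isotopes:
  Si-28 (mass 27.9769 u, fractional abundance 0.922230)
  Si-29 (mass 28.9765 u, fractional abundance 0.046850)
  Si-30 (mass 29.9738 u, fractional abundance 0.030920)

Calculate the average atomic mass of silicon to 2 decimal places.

28.09 u

Average mass = Σ (abundance × isotope mass) = 0.922230 × 27.9769 + 0.046850 × 28.9765 + 0.030920 × 29.9738
= 25.80114 + 1.35755 + 0.92679 = 28.08548 u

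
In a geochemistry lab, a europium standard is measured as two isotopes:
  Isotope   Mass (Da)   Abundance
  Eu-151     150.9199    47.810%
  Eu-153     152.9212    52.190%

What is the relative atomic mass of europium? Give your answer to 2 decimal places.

151.96 Da

The abundance-weighted mean is 0.47810 × 150.9199 + 0.52190 × 152.9212
= 72.15480 + 79.80957 = 151.96437 Da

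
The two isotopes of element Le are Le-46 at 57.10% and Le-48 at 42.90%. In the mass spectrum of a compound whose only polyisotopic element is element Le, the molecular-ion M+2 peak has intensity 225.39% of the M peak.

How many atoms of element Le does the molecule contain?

3

For n independent Le atoms, I(M+2)/I(M) = n · (abundance Le-48) / (abundance Le-46) = n · 0.4290/0.5710.
n = 2.2539 × 0.5710/0.4290 = 3.00 ≈ 3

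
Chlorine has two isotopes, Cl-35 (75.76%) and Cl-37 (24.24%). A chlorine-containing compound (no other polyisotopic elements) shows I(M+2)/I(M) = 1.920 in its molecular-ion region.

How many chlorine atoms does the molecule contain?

For n independent Cl atoms, I(M+2)/I(M) = n · (abundance Cl-37) / (abundance Cl-35) = n · 0.2424/0.7576.
n = 1.920 × 0.7576/0.2424 = 6.00 ≈ 6

6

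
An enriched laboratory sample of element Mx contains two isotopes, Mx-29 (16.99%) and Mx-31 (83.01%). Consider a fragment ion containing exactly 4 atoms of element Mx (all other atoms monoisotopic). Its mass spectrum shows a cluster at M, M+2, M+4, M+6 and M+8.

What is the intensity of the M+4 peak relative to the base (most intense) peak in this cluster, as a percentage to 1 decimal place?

25.1%

(0.1699 + 0.8301)^4 gives M 0.0008, M+2 0.0163, M+4 0.1193, M+6 0.3887, M+8 0.4748; the largest is M+8.
P(M+8) = C(4,4) × 0.1699^0 × 0.8301^4 = 1 × 1.0000 × 0.47481197 = 0.474812 (base)
P(M+4) = C(4,2) × 0.1699^2 × 0.8301^2 = 6 × 0.02886601 × 0.68906601 = 0.119344
Relative intensity = 0.119344 / 0.474812 × 100 = 25.1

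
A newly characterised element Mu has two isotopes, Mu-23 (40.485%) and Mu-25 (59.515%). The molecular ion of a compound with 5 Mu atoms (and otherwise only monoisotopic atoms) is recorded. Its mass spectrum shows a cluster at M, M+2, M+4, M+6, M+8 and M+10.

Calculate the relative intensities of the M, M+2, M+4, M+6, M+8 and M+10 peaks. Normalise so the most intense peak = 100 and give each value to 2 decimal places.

Each Mu atom is independently Mu-23 (p = 0.40485) or Mu-25 (q = 0.59515); the cluster is the binomial expansion (p + q)^5.
P(M) = 0.40485^5 = 0.010876
P(M+2) = 5 × 0.40485^4 × 0.59515^1 = 0.079942
P(M+4) = 10 × 0.40485^3 × 0.59515^2 = 0.235036
P(M+6) = 10 × 0.40485^2 × 0.59515^3 = 0.345516
P(M+8) = 5 × 0.40485^1 × 0.59515^4 = 0.253963
P(M+10) = 0.59515^5 = 0.074668
The M+6 peak is largest (0.345516); scaling to 100 gives 3.15 : 23.14 : 68.02 : 100.00 : 73.50 : 21.61.

3.15 : 23.14 : 68.02 : 100.00 : 73.50 : 21.61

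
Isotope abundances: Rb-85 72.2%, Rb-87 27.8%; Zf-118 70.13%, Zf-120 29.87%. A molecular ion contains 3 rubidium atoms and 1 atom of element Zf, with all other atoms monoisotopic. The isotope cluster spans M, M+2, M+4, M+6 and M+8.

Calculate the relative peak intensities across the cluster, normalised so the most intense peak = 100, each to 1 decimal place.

63.2 : 100.0 : 59.2 : 15.6 : 1.5

Rubidium pattern (n=3): 0.37636705 : 0.43475086 : 0.16739714 : 0.02148495
Element Zf pattern (n=1): 0.7013 : 0.2987
Convolve the two distributions (both contribute in 2-u steps):
  M: 0.37636705×0.7013 = 0.263946
  M+2: 0.37636705×0.2987 + 0.43475086×0.7013 = 0.417312
  M+4: 0.43475086×0.2987 + 0.16739714×0.7013 = 0.247256
  M+6: 0.16739714×0.2987 + 0.02148495×0.7013 = 0.065069
  M+8: 0.02148495×0.2987 = 0.006418
Scale to base peak (0.417312) = 100: 63.2 : 100.0 : 59.2 : 15.6 : 1.5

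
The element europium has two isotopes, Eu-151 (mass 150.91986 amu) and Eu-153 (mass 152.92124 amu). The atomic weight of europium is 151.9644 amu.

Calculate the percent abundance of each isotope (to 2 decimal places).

Eu-151: 47.81%, Eu-153: 52.19%

With x = fraction of Eu-151 (so Eu-153 is 1 − x):
150.91986·x + 152.92124·(1 − x) = 151.9644
(150.91986 − 152.92124)·x = 151.9644 − 152.92124
x = -0.95684 / -2.00138 = 0.47809 → 47.81% Eu-151, 52.19% Eu-153.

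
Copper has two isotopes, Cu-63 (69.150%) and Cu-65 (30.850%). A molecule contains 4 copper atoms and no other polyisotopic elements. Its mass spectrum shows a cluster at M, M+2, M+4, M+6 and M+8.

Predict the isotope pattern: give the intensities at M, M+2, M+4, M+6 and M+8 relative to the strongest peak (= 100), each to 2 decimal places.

56.04 : 100.00 : 66.92 : 19.90 : 2.22

The 4 Cu atoms are independent, so intensities follow the terms of (0.69150 + 0.30850)^4.
P(M) = 0.69150^4 = 0.228649
P(M+2) = 4 × 0.69150^3 × 0.30850^1 = 0.408030
P(M+4) = 6 × 0.69150^2 × 0.30850^2 = 0.273052
P(M+6) = 4 × 0.69150^1 × 0.30850^3 = 0.081212
P(M+8) = 0.30850^4 = 0.009058
The M+2 peak is largest (0.408030); scaling to 100 gives 56.04 : 100.00 : 66.92 : 19.90 : 2.22.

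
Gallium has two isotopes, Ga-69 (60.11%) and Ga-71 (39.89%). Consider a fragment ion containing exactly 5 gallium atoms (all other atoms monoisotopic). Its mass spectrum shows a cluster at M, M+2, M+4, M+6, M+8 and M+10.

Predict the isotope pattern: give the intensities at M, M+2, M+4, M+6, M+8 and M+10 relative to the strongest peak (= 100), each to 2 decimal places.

The 5 Ga atoms are independent, so intensities follow the terms of (0.6011 + 0.3989)^5.
P(M) = 0.6011^5 = 0.078475
P(M+2) = 5 × 0.6011^4 × 0.3989^1 = 0.260388
P(M+4) = 10 × 0.6011^3 × 0.3989^2 = 0.345596
P(M+6) = 10 × 0.6011^2 × 0.3989^3 = 0.229343
P(M+8) = 5 × 0.6011^1 × 0.3989^4 = 0.076098
P(M+10) = 0.3989^5 = 0.010100
The M+4 peak is largest (0.345596); scaling to 100 gives 22.71 : 75.34 : 100.00 : 66.36 : 22.02 : 2.92.

22.71 : 75.34 : 100.00 : 66.36 : 22.02 : 2.92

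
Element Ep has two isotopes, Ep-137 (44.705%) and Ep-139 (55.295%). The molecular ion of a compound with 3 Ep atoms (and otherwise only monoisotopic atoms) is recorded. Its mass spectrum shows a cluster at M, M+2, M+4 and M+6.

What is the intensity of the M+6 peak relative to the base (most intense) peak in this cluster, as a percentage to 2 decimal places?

41.23%

Binomial terms of (0.44705 + 0.55295)^3: M 0.0893, M+2 0.3315, M+4 0.4101, M+6 0.1691 → M+4 is the base peak.
P(M+4) = C(3,2) × 0.44705^1 × 0.55295^2 = 3 × 0.44705 × 0.3057537 = 0.410062 (base)
P(M+6) = C(3,3) × 0.44705^0 × 0.55295^3 = 1 × 1.0000 × 0.16906651 = 0.169067
Relative intensity = 0.169067 / 0.410062 × 100 = 41.23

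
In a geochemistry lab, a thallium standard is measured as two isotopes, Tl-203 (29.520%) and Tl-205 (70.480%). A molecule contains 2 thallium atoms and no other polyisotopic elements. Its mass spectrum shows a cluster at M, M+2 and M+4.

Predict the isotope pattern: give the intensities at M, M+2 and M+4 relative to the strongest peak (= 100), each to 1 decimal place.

17.5 : 83.8 : 100.0

Expanding (0.29520 + 0.70480)^2:
P(M) = 0.29520^2 = 0.087143
P(M+2) = 2 × 0.29520^1 × 0.70480^1 = 0.416114
P(M+4) = 0.70480^2 = 0.496743
The M+4 peak is largest (0.496743); scaling to 100 gives 17.5 : 83.8 : 100.0.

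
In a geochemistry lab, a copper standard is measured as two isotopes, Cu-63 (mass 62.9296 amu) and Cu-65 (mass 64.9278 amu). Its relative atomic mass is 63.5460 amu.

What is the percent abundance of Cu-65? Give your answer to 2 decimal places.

Let x be the fractional abundance of Cu-63; then Cu-65 has abundance 1 − x.
62.9296·x + 64.9278·(1 − x) = 63.5460
(62.9296 − 64.9278)·x = 63.5460 − 64.9278
x = -1.3818 / -1.9982 = 0.69152 → 69.15% Cu-63, 30.85% Cu-65.

30.85%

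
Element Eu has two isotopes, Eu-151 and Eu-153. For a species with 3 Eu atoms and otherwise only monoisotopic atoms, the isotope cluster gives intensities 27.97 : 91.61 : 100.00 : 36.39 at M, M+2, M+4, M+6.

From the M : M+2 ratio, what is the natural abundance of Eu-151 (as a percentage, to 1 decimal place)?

47.8%

Write p for the Eu-151 fraction. I(M+2)/I(M) = [C(3,1)·p^2·(1−p)] / p^3 = 3·(1−p)/p = 91.61/27.97 = 3.2753
(1−p)/p = 3.2753/3 = 1.0918  ⇒  p = 1/(1 + 1.0918) = 0.4781
Eu-151: 47.8%, Eu-153: 52.2%.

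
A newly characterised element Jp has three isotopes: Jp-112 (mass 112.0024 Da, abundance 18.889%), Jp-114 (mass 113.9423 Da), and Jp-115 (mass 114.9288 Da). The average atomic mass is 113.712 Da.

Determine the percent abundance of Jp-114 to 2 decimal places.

67.31%

The remaining 81.111% is split between Jp-114 (fraction x) and Jp-115 (fraction 0.81111 − x).
Substituting: 113.9423x + 114.9288(0.81111 − x) = 92.555866664
(113.9423 − 114.9288)x = -0.664032304  ⇒  x = 0.67312, y = 0.13799
Jp-114: 67.31%, Jp-115: 13.80%.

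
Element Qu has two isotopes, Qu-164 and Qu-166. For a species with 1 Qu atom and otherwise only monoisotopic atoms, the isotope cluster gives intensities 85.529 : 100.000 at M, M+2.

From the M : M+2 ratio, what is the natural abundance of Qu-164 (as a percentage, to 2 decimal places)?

If p is the fraction of Qu that is Qu-164, then I(M+2)/I(M) = [C(1,1)·p^0·(1−p)] / p^1 = 1·(1−p)/p = 100.000/85.529 = 1.1692
(1−p)/p = 1.1692/1 = 1.1692  ⇒  p = 1/(1 + 1.1692) = 0.4610
Qu-164: 46.10%, Qu-166: 53.90%.

46.10%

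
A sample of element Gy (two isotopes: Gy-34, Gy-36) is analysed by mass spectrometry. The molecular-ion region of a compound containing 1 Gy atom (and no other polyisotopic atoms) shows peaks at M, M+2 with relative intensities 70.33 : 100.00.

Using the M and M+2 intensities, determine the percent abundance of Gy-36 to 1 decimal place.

Let p = fractional abundance of Gy-34. I(M+2)/I(M) = [C(1,1)·p^0·(1−p)] / p^1 = 1·(1−p)/p = 100.00/70.33 = 1.4219
(1−p)/p = 1.4219/1 = 1.4219  ⇒  p = 1/(1 + 1.4219) = 0.4129
Gy-34: 41.3%, Gy-36: 58.7%.

58.7%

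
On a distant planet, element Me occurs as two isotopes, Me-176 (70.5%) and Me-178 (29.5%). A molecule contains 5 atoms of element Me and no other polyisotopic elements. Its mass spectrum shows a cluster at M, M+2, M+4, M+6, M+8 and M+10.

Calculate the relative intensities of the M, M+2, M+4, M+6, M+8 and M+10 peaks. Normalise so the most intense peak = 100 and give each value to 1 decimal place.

Each Me atom is independently Me-176 (p = 0.705) or Me-178 (q = 0.295); the cluster is the binomial expansion (p + q)^5.
P(M) = 0.705^5 = 0.174159
P(M+2) = 5 × 0.705^4 × 0.295^1 = 0.364375
P(M+4) = 10 × 0.705^3 × 0.295^2 = 0.304938
P(M+6) = 10 × 0.705^2 × 0.295^3 = 0.127598
P(M+8) = 5 × 0.705^1 × 0.295^4 = 0.026696
P(M+10) = 0.295^5 = 0.002234
The M+2 peak is largest (0.364375); scaling to 100 gives 47.8 : 100.0 : 83.7 : 35.0 : 7.3 : 0.6.

47.8 : 100.0 : 83.7 : 35.0 : 7.3 : 0.6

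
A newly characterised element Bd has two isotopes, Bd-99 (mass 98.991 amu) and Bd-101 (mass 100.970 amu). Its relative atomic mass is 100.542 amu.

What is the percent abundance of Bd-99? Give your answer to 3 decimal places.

Writing the weighted mean with unknown fraction x of Bd-99:
98.991·x + 100.970·(1 − x) = 100.542
(98.991 − 100.970)·x = 100.542 − 100.970
x = -0.428 / -1.979 = 0.21627 → 21.627% Bd-99, 78.373% Bd-101.

21.627%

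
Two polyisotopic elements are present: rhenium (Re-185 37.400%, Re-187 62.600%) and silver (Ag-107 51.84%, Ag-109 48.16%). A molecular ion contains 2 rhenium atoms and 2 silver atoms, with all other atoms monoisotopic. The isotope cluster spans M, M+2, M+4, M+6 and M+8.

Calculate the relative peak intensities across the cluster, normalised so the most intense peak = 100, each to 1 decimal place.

10.1 : 52.7 : 100.0 : 81.9 : 24.5

Rhenium pattern (n=2): 0.139876 : 0.468248 : 0.391876
Silver pattern (n=2): 0.26873856 : 0.49932288 : 0.23193856
Convolve the two distributions (both contribute in 2-u steps):
  M: 0.139876×0.26873856 = 0.037590
  M+2: 0.139876×0.49932288 + 0.468248×0.26873856 = 0.195680
  M+4: 0.139876×0.23193856 + 0.468248×0.49932288 + 0.391876×0.26873856 = 0.371562
  M+6: 0.468248×0.23193856 + 0.391876×0.49932288 = 0.304277
  M+8: 0.391876×0.23193856 = 0.090891
Scale to base peak (0.371562) = 100: 10.1 : 52.7 : 100.0 : 81.9 : 24.5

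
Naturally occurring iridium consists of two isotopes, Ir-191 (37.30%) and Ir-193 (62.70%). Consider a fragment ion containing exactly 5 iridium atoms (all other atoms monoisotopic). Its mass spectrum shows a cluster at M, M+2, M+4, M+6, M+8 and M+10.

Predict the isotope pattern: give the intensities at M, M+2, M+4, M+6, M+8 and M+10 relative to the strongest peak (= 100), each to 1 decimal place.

2.1 : 17.7 : 59.5 : 100.0 : 84.0 : 28.3

The 5 Ir atoms are independent, so intensities follow the terms of (0.3730 + 0.6270)^5.
P(M) = 0.3730^5 = 0.007220
P(M+2) = 5 × 0.3730^4 × 0.6270^1 = 0.060684
P(M+4) = 10 × 0.3730^3 × 0.6270^2 = 0.204015
P(M+6) = 10 × 0.3730^2 × 0.6270^3 = 0.342942
P(M+8) = 5 × 0.3730^1 × 0.6270^4 = 0.288237
P(M+10) = 0.6270^5 = 0.096903
The M+6 peak is largest (0.342942); scaling to 100 gives 2.1 : 17.7 : 59.5 : 100.0 : 84.0 : 28.3.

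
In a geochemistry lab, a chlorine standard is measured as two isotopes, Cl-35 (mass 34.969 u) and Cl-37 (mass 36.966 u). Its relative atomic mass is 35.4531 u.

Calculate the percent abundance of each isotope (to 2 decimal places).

Cl-35: 75.76%, Cl-37: 24.24%

Let x be the fractional abundance of Cl-35; then Cl-37 has abundance 1 − x.
34.969·x + 36.966·(1 − x) = 35.4531
(34.969 − 36.966)·x = 35.4531 − 36.966
x = -1.5129 / -1.997 = 0.75759 → 75.76% Cl-35, 24.24% Cl-37.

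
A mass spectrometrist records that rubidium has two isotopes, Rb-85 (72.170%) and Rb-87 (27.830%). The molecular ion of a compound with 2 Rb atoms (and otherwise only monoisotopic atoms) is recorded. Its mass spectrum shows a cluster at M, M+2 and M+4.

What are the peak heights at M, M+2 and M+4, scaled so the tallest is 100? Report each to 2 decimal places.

100.00 : 77.12 : 14.87

Each Rb atom is independently Rb-85 (p = 0.72170) or Rb-87 (q = 0.27830); the cluster is the binomial expansion (p + q)^2.
P(M) = 0.72170^2 = 0.520851
P(M+2) = 2 × 0.72170^1 × 0.27830^1 = 0.401698
P(M+4) = 0.27830^2 = 0.077451
The M peak is largest (0.520851); scaling to 100 gives 100.00 : 77.12 : 14.87.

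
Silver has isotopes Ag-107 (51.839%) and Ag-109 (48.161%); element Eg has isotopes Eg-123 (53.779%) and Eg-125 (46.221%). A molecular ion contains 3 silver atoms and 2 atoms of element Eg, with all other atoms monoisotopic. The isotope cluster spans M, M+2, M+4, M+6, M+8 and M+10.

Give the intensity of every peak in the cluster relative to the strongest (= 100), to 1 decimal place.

12.3 : 55.5 : 100.0 : 90.1 : 40.5 : 7.3

Silver pattern (n=3): 0.13930601 : 0.38826655 : 0.36071887 : 0.11170857
Element Eg pattern (n=2): 0.28921808 : 0.49714383 : 0.21363808
Convolve the two distributions (both contribute in 2-u steps):
  M: 0.13930601×0.28921808 = 0.040290
  M+2: 0.13930601×0.49714383 + 0.38826655×0.28921808 = 0.181549
  M+4: 0.13930601×0.21363808 + 0.38826655×0.49714383 + 0.36071887×0.28921808 = 0.327112
  M+6: 0.38826655×0.21363808 + 0.36071887×0.49714383 + 0.11170857×0.28921808 = 0.294586
  M+8: 0.36071887×0.21363808 + 0.11170857×0.49714383 = 0.132599
  M+10: 0.11170857×0.21363808 = 0.023865
Scale to base peak (0.327112) = 100: 12.3 : 55.5 : 100.0 : 90.1 : 40.5 : 7.3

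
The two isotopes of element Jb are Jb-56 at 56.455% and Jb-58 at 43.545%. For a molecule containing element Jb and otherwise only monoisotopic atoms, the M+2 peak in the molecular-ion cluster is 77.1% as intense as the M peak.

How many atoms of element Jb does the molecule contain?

With n Jb atoms, P(M+2)/P(M) = C(n,1)·p^(n−1)q / p^n = n·q/p = n · 0.43545/0.56455.
n = 0.771 × 0.56455/0.43545 = 1.00 ≈ 1

1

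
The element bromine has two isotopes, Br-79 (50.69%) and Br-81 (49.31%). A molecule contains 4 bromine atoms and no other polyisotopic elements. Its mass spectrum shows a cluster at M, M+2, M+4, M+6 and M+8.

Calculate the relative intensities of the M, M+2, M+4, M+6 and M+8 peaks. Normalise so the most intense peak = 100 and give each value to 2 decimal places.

Each Br atom is independently Br-79 (p = 0.5069) or Br-81 (q = 0.4931); the cluster is the binomial expansion (p + q)^4.
P(M) = 0.5069^4 = 0.066022
P(M+2) = 4 × 0.5069^3 × 0.4931^1 = 0.256899
P(M+4) = 6 × 0.5069^2 × 0.4931^2 = 0.374857
P(M+6) = 4 × 0.5069^1 × 0.4931^3 = 0.243101
P(M+8) = 0.4931^4 = 0.059121
The M+4 peak is largest (0.374857); scaling to 100 gives 17.61 : 68.53 : 100.00 : 64.85 : 15.77.

17.61 : 68.53 : 100.00 : 64.85 : 15.77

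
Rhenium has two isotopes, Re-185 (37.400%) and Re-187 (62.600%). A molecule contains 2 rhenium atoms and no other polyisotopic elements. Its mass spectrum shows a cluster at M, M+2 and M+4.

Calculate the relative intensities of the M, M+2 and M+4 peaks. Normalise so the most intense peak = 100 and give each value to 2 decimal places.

Expanding (0.37400 + 0.62600)^2:
P(M) = 0.37400^2 = 0.139876
P(M+2) = 2 × 0.37400^1 × 0.62600^1 = 0.468248
P(M+4) = 0.62600^2 = 0.391876
The M+2 peak is largest (0.468248); scaling to 100 gives 29.87 : 100.00 : 83.69.

29.87 : 100.00 : 83.69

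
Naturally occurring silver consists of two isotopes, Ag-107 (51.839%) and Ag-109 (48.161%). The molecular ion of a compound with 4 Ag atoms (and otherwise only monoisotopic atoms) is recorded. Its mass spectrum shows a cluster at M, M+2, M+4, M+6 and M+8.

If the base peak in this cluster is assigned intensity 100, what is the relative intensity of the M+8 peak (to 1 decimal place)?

Term probabilities: M 0.0722, M+2 0.2684, M+4 0.3740, M+6 0.2316, M+8 0.0538. Base peak = M+4.
P(M+4) = C(4,2) × 0.51839^2 × 0.48161^2 = 6 × 0.26872819 × 0.23194819 = 0.373986 (base)
P(M+8) = C(4,4) × 0.51839^0 × 0.48161^4 = 1 × 1.0000 × 0.05379996 = 0.053800
Relative intensity = 0.053800 / 0.373986 × 100 = 14.4

14.4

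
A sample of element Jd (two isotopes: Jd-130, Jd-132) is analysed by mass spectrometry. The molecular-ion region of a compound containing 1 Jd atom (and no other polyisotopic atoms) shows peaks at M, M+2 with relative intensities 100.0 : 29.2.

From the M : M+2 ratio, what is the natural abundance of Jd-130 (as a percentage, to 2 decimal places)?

Let p = fractional abundance of Jd-130. I(M+2)/I(M) = [C(1,1)·p^0·(1−p)] / p^1 = 1·(1−p)/p = 29.2/100.0 = 0.2920
(1−p)/p = 0.2920/1 = 0.2920  ⇒  p = 1/(1 + 0.2920) = 0.7740
Jd-130: 77.40%, Jd-132: 22.60%.

77.40%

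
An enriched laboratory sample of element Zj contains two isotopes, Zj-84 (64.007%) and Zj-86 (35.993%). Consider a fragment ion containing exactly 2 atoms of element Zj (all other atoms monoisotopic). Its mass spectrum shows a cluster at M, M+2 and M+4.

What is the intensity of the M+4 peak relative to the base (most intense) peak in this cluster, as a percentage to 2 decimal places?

Binomial terms of (0.64007 + 0.35993)^2: M 0.4097, M+2 0.4608, M+4 0.1295 → M+2 is the base peak.
P(M+2) = C(2,1) × 0.64007^1 × 0.35993^1 = 2 × 0.64007 × 0.35993 = 0.460761 (base)
P(M+4) = C(2,2) × 0.64007^0 × 0.35993^2 = 1 × 1.0000 × 0.1295496 = 0.129550
Relative intensity = 0.129550 / 0.460761 × 100 = 28.12

28.12%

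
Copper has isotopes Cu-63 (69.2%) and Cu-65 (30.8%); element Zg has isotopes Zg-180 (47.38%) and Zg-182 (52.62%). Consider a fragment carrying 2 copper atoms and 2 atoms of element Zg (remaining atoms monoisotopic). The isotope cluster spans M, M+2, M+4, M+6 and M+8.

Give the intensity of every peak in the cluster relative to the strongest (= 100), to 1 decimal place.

29.3 : 91.3 : 100.0 : 45.1 : 7.2

Copper pattern (n=2): 0.478864 : 0.426272 : 0.094864
Element Zg pattern (n=2): 0.22448644 : 0.49862712 : 0.27688644
Convolve the two distributions (both contribute in 2-u steps):
  M: 0.478864×0.22448644 = 0.107498
  M+2: 0.478864×0.49862712 + 0.426272×0.22448644 = 0.334467
  M+4: 0.478864×0.27688644 + 0.426272×0.49862712 + 0.094864×0.22448644 = 0.366437
  M+6: 0.426272×0.27688644 + 0.094864×0.49862712 = 0.165331
  M+8: 0.094864×0.27688644 = 0.026267
Scale to base peak (0.366437) = 100: 29.3 : 91.3 : 100.0 : 45.1 : 7.2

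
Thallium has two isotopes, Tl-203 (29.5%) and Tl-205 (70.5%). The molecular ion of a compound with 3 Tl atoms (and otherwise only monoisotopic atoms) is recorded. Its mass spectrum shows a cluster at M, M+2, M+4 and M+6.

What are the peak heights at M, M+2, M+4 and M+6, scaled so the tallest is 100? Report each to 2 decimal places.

The 3 Tl atoms are independent, so intensities follow the terms of (0.295 + 0.705)^3.
P(M) = 0.295^3 = 0.025672
P(M+2) = 3 × 0.295^2 × 0.705^1 = 0.184058
P(M+4) = 3 × 0.295^1 × 0.705^2 = 0.439867
P(M+6) = 0.705^3 = 0.350403
The M+4 peak is largest (0.439867); scaling to 100 gives 5.84 : 41.84 : 100.00 : 79.66.

5.84 : 41.84 : 100.00 : 79.66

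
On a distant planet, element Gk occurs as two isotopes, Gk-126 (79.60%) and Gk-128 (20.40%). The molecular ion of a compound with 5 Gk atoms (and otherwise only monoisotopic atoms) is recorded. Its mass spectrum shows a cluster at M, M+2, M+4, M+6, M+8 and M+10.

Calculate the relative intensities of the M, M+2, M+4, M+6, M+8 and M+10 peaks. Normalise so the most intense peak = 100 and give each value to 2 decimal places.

The 5 Gk atoms are independent, so intensities follow the terms of (0.7960 + 0.2040)^5.
P(M) = 0.7960^5 = 0.319570
P(M+2) = 5 × 0.7960^4 × 0.2040^1 = 0.409499
P(M+4) = 10 × 0.7960^3 × 0.2040^2 = 0.209894
P(M+6) = 10 × 0.7960^2 × 0.2040^3 = 0.053792
P(M+8) = 5 × 0.7960^1 × 0.2040^4 = 0.006893
P(M+10) = 0.2040^5 = 0.000353
The M+2 peak is largest (0.409499); scaling to 100 gives 78.04 : 100.00 : 51.26 : 13.14 : 1.68 : 0.09.

78.04 : 100.00 : 51.26 : 13.14 : 1.68 : 0.09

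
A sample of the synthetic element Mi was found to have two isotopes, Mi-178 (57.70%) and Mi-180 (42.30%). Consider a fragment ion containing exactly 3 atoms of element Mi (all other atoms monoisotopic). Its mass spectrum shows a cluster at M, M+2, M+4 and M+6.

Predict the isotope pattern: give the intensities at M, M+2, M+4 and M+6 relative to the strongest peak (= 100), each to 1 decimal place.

45.5 : 100.0 : 73.3 : 17.9

Each Mi atom is independently Mi-178 (p = 0.5770) or Mi-180 (q = 0.4230); the cluster is the binomial expansion (p + q)^3.
P(M) = 0.5770^3 = 0.192100
P(M+2) = 3 × 0.5770^2 × 0.4230^1 = 0.422487
P(M+4) = 3 × 0.5770^1 × 0.4230^2 = 0.309726
P(M+6) = 0.4230^3 = 0.075687
The M+2 peak is largest (0.422487); scaling to 100 gives 45.5 : 100.0 : 73.3 : 17.9.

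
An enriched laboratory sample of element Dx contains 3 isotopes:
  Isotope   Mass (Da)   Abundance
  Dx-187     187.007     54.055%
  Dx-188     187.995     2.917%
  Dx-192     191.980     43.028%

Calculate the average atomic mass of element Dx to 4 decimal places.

189.1756 Da

Ar = Σ fᵢ·mᵢ = 0.54055 × 187.007 + 0.02917 × 187.995 + 0.43028 × 191.980
= 101.08663 + 5.48381 + 82.60515 = 189.17559 Da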